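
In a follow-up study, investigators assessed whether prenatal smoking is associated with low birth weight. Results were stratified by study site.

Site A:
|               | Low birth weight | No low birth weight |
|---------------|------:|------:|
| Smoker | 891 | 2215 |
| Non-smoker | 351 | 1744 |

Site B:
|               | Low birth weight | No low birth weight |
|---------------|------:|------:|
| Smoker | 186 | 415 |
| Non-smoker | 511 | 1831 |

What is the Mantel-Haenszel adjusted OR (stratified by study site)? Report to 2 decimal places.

1.87

OR_MH = Σ(aᵢdᵢ/nᵢ) / Σ(bᵢcᵢ/nᵢ), where nᵢ is the stratum total.
Stratum 1 (Site A): n = 5201; a·d/n = 891·1744/5201 = 298.7702; b·c/n = 2215·351/5201 = 149.4838
Stratum 2 (Site B): n = 2943; a·d/n = 186·1831/2943 = 115.7207; b·c/n = 415·511/2943 = 72.0574
OR_MH = (298.7702 + 115.7207) / (149.4838 + 72.0574) = 414.4909 / 221.5412 = 1.87094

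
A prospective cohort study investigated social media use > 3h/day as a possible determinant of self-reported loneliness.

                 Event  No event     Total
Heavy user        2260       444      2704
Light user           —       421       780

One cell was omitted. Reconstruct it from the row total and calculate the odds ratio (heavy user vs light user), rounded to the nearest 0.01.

5.97

The missing cell is in the unexposed row: 780 − 421 = 359.
So a = 2260, b = 444, c = 359, d = 421.
OR = (a·d)/(b·c) = (2260 × 421) / (444 × 359) = 951460 / 159396 = 5.96916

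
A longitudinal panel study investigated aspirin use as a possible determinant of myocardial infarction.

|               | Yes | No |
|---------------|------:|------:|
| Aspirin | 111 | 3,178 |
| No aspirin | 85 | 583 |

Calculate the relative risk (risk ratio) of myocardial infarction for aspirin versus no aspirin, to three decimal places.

Cells: a = 111, b = 3178, c = 85, d = 583.
Risk in exposed = 111/3289 = 0.03375; risk in unexposed = 85/668 = 0.12725.
RR = 0.03375 / 0.12725 = 0.26523
The risk is 73% lower among the exposed than among the unexposed.

0.265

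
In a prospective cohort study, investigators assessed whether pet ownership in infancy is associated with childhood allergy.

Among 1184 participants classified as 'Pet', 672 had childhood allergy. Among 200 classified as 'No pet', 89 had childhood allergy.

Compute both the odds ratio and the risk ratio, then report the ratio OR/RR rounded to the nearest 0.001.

1.283

From the description: a = 672, b = 512, c = 89, d = 111.
OR = (672·111)/(512·89) = 74592/45568 = 1.63694
Risk in exposed = 672/1184 = 0.56757; risk in unexposed = 89/200 = 0.44500; RR = 1.27543
OR/RR = 1.63694 / 1.27543 = 1.28344
The outcome is not rare, so the OR lies further from 1 than the RR.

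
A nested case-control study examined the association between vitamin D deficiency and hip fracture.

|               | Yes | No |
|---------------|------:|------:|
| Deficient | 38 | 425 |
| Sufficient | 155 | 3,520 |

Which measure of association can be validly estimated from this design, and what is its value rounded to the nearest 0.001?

Cells: a = 38, b = 425, c = 155, d = 3520.
This is a nested case-control study: participants were sampled on outcome status, so risks in the source population cannot be estimated directly — relative risk is not valid here. The odds ratio is the appropriate measure.
OR = (a·d)/(b·c) = (38 × 3520) / (425 × 155) = 133760 / 65875 = 2.03051

2.031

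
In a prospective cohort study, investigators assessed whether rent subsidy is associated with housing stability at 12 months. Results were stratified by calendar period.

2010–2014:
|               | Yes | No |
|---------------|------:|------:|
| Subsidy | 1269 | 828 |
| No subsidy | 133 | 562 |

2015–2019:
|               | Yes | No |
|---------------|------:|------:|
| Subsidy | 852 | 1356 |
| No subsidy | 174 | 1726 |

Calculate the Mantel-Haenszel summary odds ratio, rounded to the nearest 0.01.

OR_MH = Σ(aᵢdᵢ/nᵢ) / Σ(bᵢcᵢ/nᵢ), where nᵢ is the stratum total.
Stratum 1 (2010–2014): n = 2792; a·d/n = 1269·562/2792 = 255.4362; b·c/n = 828·133/2792 = 39.4427
Stratum 2 (2015–2019): n = 4108; a·d/n = 852·1726/4108 = 357.9727; b·c/n = 1356·174/4108 = 57.4352
OR_MH = (255.4362 + 357.9727) / (39.4427 + 57.4352) = 613.4090 / 96.8779 = 6.33177

6.33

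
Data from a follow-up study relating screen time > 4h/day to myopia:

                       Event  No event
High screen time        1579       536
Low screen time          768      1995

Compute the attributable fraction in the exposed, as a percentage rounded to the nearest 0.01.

62.77

Cells: a = 1579, b = 536, c = 768, d = 1995.
Risk in exposed = 1579/2115 = 0.74657; risk in unexposed = 768/2763 = 0.27796.
RR = 0.74657/0.27796 = 2.68591
AR% = (RR − 1)/RR × 100 = (2.68591 − 1)/2.68591 × 100 = 62.7687%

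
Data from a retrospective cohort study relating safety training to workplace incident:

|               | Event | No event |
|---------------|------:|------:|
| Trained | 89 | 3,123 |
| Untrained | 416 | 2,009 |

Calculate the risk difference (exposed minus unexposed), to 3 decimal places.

Cells: a = 89, b = 3123, c = 416, d = 2009.
Risk in exposed = 89/3212 = 0.027709; risk in unexposed = 416/2425 = 0.171546.
Risk difference = 0.027709 − 0.171546 = -0.143838

-0.144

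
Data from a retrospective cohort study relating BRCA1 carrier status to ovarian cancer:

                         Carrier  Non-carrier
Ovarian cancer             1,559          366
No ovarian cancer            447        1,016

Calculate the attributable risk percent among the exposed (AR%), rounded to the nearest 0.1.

65.9

Reading the table with exposure as columns: a = 1559 (Carrier, case), b = 447 (Carrier, non-case), c = 366 (Non-carrier, case), d = 1016.
Risk in exposed = 1559/2006 = 0.77717; risk in unexposed = 366/1382 = 0.26483.
RR = 0.77717/0.26483 = 2.93455
AR% = (RR − 1)/RR × 100 = (2.93455 − 1)/2.93455 × 100 = 65.9233%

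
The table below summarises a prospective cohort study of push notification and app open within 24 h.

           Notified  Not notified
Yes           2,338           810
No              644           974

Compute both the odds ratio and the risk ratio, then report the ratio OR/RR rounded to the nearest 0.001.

Reading the table with exposure as columns: a = 2338 (Notified, case), b = 644 (Notified, non-case), c = 810 (Not notified, case), d = 974.
OR = (2338·974)/(644·810) = 2277212/521640 = 4.36549
Risk in exposed = 2338/2982 = 0.78404; risk in unexposed = 810/1784 = 0.45404; RR = 1.72682
OR/RR = 4.36549 / 1.72682 = 2.52805
The outcome is not rare, so the OR lies further from 1 than the RR.

2.528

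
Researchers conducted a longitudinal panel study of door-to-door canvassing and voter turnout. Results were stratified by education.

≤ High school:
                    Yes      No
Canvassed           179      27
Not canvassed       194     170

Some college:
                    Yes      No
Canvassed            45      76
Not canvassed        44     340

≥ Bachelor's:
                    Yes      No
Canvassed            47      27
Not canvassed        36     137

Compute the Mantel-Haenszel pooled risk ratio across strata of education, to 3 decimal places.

1.984

RR_MH = Σ(aᵢ·n₀ᵢ/nᵢ) / Σ(cᵢ·n₁ᵢ/nᵢ), with n₁ᵢ = aᵢ+bᵢ (exposed), n₀ᵢ = cᵢ+dᵢ (unexposed), nᵢ = n₁ᵢ+n₀ᵢ.
Stratum 1 (≤ High school): n₁ = 206, n₀ = 364, n = 570; a·n₀/n = 179·364/570 = 114.3088; c·n₁/n = 194·206/570 = 70.1123
Stratum 2 (Some college): n₁ = 121, n₀ = 384, n = 505; a·n₀/n = 45·384/505 = 34.2178; c·n₁/n = 44·121/505 = 10.5426
Stratum 3 (≥ Bachelor's): n₁ = 74, n₀ = 173, n = 247; a·n₀/n = 47·173/247 = 32.9190; c·n₁/n = 36·74/247 = 10.7854
RR_MH = (114.3088 + 34.2178 + 32.9190) / (70.1123 + 10.5426 + 10.7854) = 181.4456 / 91.4403 = 1.98431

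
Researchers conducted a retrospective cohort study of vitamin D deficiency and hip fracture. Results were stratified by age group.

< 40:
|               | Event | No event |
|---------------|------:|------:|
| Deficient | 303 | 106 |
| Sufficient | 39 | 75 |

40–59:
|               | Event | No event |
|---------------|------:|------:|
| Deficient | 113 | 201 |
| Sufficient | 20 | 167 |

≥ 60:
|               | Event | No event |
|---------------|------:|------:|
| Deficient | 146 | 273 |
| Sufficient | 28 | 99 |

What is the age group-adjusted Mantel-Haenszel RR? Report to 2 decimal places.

2.20

RR_MH = Σ(aᵢ·n₀ᵢ/nᵢ) / Σ(cᵢ·n₁ᵢ/nᵢ), with n₁ᵢ = aᵢ+bᵢ (exposed), n₀ᵢ = cᵢ+dᵢ (unexposed), nᵢ = n₁ᵢ+n₀ᵢ.
Stratum 1 (< 40): n₁ = 409, n₀ = 114, n = 523; a·n₀/n = 303·114/523 = 66.0459; c·n₁/n = 39·409/523 = 30.4990
Stratum 2 (40–59): n₁ = 314, n₀ = 187, n = 501; a·n₀/n = 113·187/501 = 42.1776; c·n₁/n = 20·314/501 = 12.5349
Stratum 3 (≥ 60): n₁ = 419, n₀ = 127, n = 546; a·n₀/n = 146·127/546 = 33.9597; c·n₁/n = 28·419/546 = 21.4872
RR_MH = (66.0459 + 42.1776 + 33.9597) / (30.4990 + 12.5349 + 21.4872) = 142.1832 / 64.5212 = 2.20367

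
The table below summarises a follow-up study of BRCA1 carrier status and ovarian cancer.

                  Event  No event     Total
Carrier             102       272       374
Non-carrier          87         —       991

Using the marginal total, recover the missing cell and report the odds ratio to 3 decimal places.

The missing cell is in the unexposed row: 991 − 87 = 904.
So a = 102, b = 272, c = 87, d = 904.
OR = (a·d)/(b·c) = (102 × 904) / (272 × 87) = 92208 / 23664 = 3.89655

3.897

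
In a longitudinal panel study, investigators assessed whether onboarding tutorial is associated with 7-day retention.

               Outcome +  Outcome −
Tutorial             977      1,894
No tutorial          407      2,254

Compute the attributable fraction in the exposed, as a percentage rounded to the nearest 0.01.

55.05

Cells: a = 977, b = 1894, c = 407, d = 2254.
Risk in exposed = 977/2871 = 0.34030; risk in unexposed = 407/2661 = 0.15295.
RR = 0.34030/0.15295 = 2.22491
AR% = (RR − 1)/RR × 100 = (2.22491 − 1)/2.22491 × 100 = 55.0543%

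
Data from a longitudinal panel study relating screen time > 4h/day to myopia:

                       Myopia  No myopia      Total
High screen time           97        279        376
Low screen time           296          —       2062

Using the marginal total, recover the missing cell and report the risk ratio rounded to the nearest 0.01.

1.80

The missing cell is in the unexposed row: 2062 − 296 = 1766.
So a = 97, b = 279, c = 296, d = 1766.
RR = [a/(a+b)] / [c/(c+d)] = (97/376) / (296/2062) = 0.25798/0.14355 = 1.79714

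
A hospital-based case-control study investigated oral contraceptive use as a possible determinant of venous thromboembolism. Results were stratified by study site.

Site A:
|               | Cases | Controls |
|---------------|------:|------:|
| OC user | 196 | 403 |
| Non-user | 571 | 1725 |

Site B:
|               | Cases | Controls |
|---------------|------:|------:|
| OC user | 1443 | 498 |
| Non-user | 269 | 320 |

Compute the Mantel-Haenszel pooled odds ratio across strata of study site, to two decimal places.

OR_MH = Σ(aᵢdᵢ/nᵢ) / Σ(bᵢcᵢ/nᵢ), where nᵢ is the stratum total.
Stratum 1 (Site A): n = 2895; a·d/n = 196·1725/2895 = 116.7876; b·c/n = 403·571/2895 = 79.4864
Stratum 2 (Site B): n = 2530; a·d/n = 1443·320/2530 = 182.5138; b·c/n = 498·269/2530 = 52.9494
OR_MH = (116.7876 + 182.5138) / (79.4864 + 52.9494) = 299.3014 / 132.4358 = 2.25997

2.26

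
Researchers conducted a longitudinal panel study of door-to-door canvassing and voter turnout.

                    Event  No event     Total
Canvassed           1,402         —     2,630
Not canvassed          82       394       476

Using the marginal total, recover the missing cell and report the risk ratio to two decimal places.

3.09

The missing cell is in the exposed row: 2630 − 1402 = 1228.
So a = 1402, b = 1228, c = 82, d = 394.
RR = [a/(a+b)] / [c/(c+d)] = (1402/2630) / (82/476) = 0.53308/0.17227 = 3.09446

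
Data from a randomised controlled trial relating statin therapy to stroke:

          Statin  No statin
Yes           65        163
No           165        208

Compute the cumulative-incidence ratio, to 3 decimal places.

Reading the table with exposure as columns: a = 65 (Statin, case), b = 165 (Statin, non-case), c = 163 (No statin, case), d = 208.
Risk in exposed = 65/230 = 0.28261; risk in unexposed = 163/371 = 0.43935.
RR = 0.28261 / 0.43935 = 0.64324
The risk is 36% lower among the exposed than among the unexposed.

0.643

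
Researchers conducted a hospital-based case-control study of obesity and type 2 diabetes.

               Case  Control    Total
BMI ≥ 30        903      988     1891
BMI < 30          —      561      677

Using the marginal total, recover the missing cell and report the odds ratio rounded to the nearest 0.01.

4.42

The missing cell is in the unexposed row: 677 − 561 = 116.
So a = 903, b = 988, c = 116, d = 561.
OR = (a·d)/(b·c) = (903 × 561) / (988 × 116) = 506583 / 114608 = 4.42014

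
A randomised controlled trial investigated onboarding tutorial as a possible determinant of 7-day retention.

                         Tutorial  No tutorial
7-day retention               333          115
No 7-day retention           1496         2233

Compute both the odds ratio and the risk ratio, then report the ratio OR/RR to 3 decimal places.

Reading the table with exposure as columns: a = 333 (Tutorial, case), b = 1496 (Tutorial, non-case), c = 115 (No tutorial, case), d = 2233.
OR = (333·2233)/(1496·115) = 743589/172040 = 4.32219
Risk in exposed = 333/1829 = 0.18207; risk in unexposed = 115/2348 = 0.04898; RR = 3.71733
OR/RR = 4.32219 / 3.71733 = 1.16271
The outcome is not rare, so the OR lies further from 1 than the RR.

1.163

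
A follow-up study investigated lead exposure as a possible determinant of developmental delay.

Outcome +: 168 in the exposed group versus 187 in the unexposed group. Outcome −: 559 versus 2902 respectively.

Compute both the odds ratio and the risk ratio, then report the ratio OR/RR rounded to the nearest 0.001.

From the description: a = 168, b = 559, c = 187, d = 2902.
OR = (168·2902)/(559·187) = 487536/104533 = 4.66394
Risk in exposed = 168/727 = 0.23109; risk in unexposed = 187/3089 = 0.06054; RR = 3.81726
OR/RR = 4.66394 / 3.81726 = 1.22181
The outcome is not rare, so the OR lies further from 1 than the RR.

1.222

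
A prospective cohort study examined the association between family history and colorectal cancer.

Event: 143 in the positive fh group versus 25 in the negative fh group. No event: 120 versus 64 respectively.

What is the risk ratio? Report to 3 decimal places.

From the description: a = 143, b = 120, c = 25, d = 64.
Risk in exposed = 143/263 = 0.54373; risk in unexposed = 25/89 = 0.28090.
RR = 0.54373 / 0.28090 = 1.93567
The risk among the exposed is 1.94 times that among the unexposed.

1.936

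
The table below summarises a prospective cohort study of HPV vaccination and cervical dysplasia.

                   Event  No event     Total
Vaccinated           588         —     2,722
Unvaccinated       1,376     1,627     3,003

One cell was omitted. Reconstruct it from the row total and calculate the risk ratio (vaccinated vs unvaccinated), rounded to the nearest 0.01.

0.47

The missing cell is in the exposed row: 2722 − 588 = 2134.
So a = 588, b = 2134, c = 1376, d = 1627.
RR = [a/(a+b)] / [c/(c+d)] = (588/2722) / (1376/3003) = 0.21602/0.45821 = 0.47144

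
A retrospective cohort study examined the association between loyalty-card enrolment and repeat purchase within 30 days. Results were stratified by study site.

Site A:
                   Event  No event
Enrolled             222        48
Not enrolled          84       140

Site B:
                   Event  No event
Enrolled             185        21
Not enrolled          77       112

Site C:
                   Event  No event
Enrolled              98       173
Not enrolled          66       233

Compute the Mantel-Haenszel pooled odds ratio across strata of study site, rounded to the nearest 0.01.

4.81

OR_MH = Σ(aᵢdᵢ/nᵢ) / Σ(bᵢcᵢ/nᵢ), where nᵢ is the stratum total.
Stratum 1 (Site A): n = 494; a·d/n = 222·140/494 = 62.9150; b·c/n = 48·84/494 = 8.1619
Stratum 2 (Site B): n = 395; a·d/n = 185·112/395 = 52.4557; b·c/n = 21·77/395 = 4.0937
Stratum 3 (Site C): n = 570; a·d/n = 98·233/570 = 40.0596; b·c/n = 173·66/570 = 20.0316
OR_MH = (62.9150 + 52.4557 + 40.0596) / (8.1619 + 4.0937 + 20.0316) = 155.4303 / 32.2872 = 4.81399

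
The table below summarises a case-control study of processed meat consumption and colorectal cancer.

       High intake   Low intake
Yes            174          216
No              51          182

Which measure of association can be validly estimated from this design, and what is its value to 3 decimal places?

Reading the table with exposure as columns: a = 174 (High intake, case), b = 51 (High intake, non-case), c = 216 (Low intake, case), d = 182.
This is a case-control study: participants were sampled on outcome status, so risks in the source population cannot be estimated directly — relative risk is not valid here. The odds ratio is the appropriate measure.
OR = (a·d)/(b·c) = (174 × 182) / (51 × 216) = 31668 / 11016 = 2.87473

2.875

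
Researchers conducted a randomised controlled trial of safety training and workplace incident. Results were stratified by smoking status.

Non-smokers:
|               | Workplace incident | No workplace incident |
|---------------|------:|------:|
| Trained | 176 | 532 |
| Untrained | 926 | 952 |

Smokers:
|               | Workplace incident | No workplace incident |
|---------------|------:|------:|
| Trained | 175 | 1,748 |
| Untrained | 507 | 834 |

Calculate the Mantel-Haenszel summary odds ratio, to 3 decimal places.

OR_MH = Σ(aᵢdᵢ/nᵢ) / Σ(bᵢcᵢ/nᵢ), where nᵢ is the stratum total.
Stratum 1 (Non-smokers): n = 2586; a·d/n = 176·952/2586 = 64.7920; b·c/n = 532·926/2586 = 190.4996
Stratum 2 (Smokers): n = 3264; a·d/n = 175·834/3264 = 44.7151; b·c/n = 1748·507/3264 = 271.5184
OR_MH = (64.7920 + 44.7151) / (190.4996 + 271.5184) = 109.5070 / 462.0180 = 0.23702

0.237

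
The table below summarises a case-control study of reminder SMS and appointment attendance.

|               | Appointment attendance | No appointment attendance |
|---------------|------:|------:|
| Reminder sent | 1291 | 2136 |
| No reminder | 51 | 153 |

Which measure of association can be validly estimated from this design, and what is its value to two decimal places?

Cells: a = 1291, b = 2136, c = 51, d = 153.
This is a case-control study: participants were sampled on outcome status, so risks in the source population cannot be estimated directly — relative risk is not valid here. The odds ratio is the appropriate measure.
OR = (a·d)/(b·c) = (1291 × 153) / (2136 × 51) = 197523 / 108936 = 1.81320

1.81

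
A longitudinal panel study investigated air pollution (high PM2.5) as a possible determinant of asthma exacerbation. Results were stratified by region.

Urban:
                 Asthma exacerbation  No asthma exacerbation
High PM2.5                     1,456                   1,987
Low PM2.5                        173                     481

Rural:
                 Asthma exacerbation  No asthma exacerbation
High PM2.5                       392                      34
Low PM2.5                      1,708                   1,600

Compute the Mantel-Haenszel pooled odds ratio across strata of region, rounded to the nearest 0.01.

OR_MH = Σ(aᵢdᵢ/nᵢ) / Σ(bᵢcᵢ/nᵢ), where nᵢ is the stratum total.
Stratum 1 (Urban): n = 4097; a·d/n = 1456·481/4097 = 170.9387; b·c/n = 1987·173/4097 = 83.9031
Stratum 2 (Rural): n = 3734; a·d/n = 392·1600/3734 = 167.9700; b·c/n = 34·1708/3734 = 15.5522
OR_MH = (170.9387 + 167.9700) / (83.9031 + 15.5522) = 338.9087 / 99.4553 = 3.40765

3.41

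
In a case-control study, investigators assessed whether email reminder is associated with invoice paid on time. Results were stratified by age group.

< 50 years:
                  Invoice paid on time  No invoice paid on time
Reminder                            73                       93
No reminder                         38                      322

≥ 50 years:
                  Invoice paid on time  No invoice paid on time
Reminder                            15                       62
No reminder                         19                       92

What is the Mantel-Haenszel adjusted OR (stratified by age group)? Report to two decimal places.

4.01

OR_MH = Σ(aᵢdᵢ/nᵢ) / Σ(bᵢcᵢ/nᵢ), where nᵢ is the stratum total.
Stratum 1 (< 50 years): n = 526; a·d/n = 73·322/526 = 44.6882; b·c/n = 93·38/526 = 6.7186
Stratum 2 (≥ 50 years): n = 188; a·d/n = 15·92/188 = 7.3404; b·c/n = 62·19/188 = 6.2660
OR_MH = (44.6882 + 7.3404) / (6.7186 + 6.2660) = 52.0286 / 12.9846 = 4.00695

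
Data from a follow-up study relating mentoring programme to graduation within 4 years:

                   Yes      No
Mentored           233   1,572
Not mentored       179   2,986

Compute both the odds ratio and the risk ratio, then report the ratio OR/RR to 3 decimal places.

Cells: a = 233, b = 1572, c = 179, d = 2986.
OR = (233·2986)/(1572·179) = 695738/281388 = 2.47252
Risk in exposed = 233/1805 = 0.12909; risk in unexposed = 179/3165 = 0.05656; RR = 2.28244
OR/RR = 2.47252 / 2.28244 = 1.08328
The outcome is not rare, so the OR lies further from 1 than the RR.

1.083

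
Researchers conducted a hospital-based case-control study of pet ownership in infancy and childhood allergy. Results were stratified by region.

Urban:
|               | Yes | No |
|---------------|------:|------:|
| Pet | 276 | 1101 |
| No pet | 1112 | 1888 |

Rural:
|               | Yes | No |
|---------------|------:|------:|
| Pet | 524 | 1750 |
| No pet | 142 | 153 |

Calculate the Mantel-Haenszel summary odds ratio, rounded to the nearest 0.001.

0.399

OR_MH = Σ(aᵢdᵢ/nᵢ) / Σ(bᵢcᵢ/nᵢ), where nᵢ is the stratum total.
Stratum 1 (Urban): n = 4377; a·d/n = 276·1888/4377 = 119.0514; b·c/n = 1101·1112/4377 = 279.7149
Stratum 2 (Rural): n = 2569; a·d/n = 524·153/2569 = 31.2075; b·c/n = 1750·142/2569 = 96.7302
OR_MH = (119.0514 + 31.2075) / (279.7149 + 96.7302) = 150.2589 / 376.4451 = 0.39915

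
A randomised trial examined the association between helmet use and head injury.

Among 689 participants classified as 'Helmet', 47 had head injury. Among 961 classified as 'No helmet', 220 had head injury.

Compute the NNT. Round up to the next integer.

Risk in treated group = 47/689 = 0.06821; risk in control = 220/961 = 0.22893.
Absolute risk reduction = 0.22893 − 0.06821 = 0.16071
NNT = 1 / ARR = 1 / 0.16071 = 6.222 → round up → 7

7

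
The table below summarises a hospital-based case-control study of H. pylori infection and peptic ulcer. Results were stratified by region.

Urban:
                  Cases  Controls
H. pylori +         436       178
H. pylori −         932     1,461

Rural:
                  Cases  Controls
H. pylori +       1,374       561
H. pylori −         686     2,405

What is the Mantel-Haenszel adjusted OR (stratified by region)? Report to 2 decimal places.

6.60

OR_MH = Σ(aᵢdᵢ/nᵢ) / Σ(bᵢcᵢ/nᵢ), where nᵢ is the stratum total.
Stratum 1 (Urban): n = 3007; a·d/n = 436·1461/3007 = 211.8377; b·c/n = 178·932/3007 = 55.1699
Stratum 2 (Rural): n = 5026; a·d/n = 1374·2405/5026 = 657.4751; b·c/n = 561·686/5026 = 76.5710
OR_MH = (211.8377 + 657.4751) / (55.1699 + 76.5710) = 869.3128 / 131.7410 = 6.59865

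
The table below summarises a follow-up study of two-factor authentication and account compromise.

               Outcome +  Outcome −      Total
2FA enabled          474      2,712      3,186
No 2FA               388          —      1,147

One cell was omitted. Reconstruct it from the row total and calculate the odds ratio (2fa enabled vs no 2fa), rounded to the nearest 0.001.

The missing cell is in the unexposed row: 1147 − 388 = 759.
So a = 474, b = 2712, c = 388, d = 759.
OR = (a·d)/(b·c) = (474 × 759) / (2712 × 388) = 359766 / 1052256 = 0.34190

0.342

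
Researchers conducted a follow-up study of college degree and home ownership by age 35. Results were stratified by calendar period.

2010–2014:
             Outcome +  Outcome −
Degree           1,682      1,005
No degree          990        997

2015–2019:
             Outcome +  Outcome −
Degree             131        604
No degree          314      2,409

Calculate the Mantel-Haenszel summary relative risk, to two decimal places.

RR_MH = Σ(aᵢ·n₀ᵢ/nᵢ) / Σ(cᵢ·n₁ᵢ/nᵢ), with n₁ᵢ = aᵢ+bᵢ (exposed), n₀ᵢ = cᵢ+dᵢ (unexposed), nᵢ = n₁ᵢ+n₀ᵢ.
Stratum 1 (2010–2014): n₁ = 2687, n₀ = 1987, n = 4674; a·n₀/n = 1682·1987/4674 = 715.0479; c·n₁/n = 990·2687/4674 = 569.1335
Stratum 2 (2015–2019): n₁ = 735, n₀ = 2723, n = 3458; a·n₀/n = 131·2723/3458 = 103.1559; c·n₁/n = 314·735/3458 = 66.7409
RR_MH = (715.0479 + 103.1559) / (569.1335 + 66.7409) = 818.2038 / 635.8744 = 1.28674

1.29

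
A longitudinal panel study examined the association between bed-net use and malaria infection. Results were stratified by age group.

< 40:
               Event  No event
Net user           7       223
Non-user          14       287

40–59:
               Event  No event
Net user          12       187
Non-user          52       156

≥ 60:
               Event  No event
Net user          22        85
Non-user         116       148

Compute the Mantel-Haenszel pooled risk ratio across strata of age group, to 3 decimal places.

0.397

RR_MH = Σ(aᵢ·n₀ᵢ/nᵢ) / Σ(cᵢ·n₁ᵢ/nᵢ), with n₁ᵢ = aᵢ+bᵢ (exposed), n₀ᵢ = cᵢ+dᵢ (unexposed), nᵢ = n₁ᵢ+n₀ᵢ.
Stratum 1 (< 40): n₁ = 230, n₀ = 301, n = 531; a·n₀/n = 7·301/531 = 3.9680; c·n₁/n = 14·230/531 = 6.0640
Stratum 2 (40–59): n₁ = 199, n₀ = 208, n = 407; a·n₀/n = 12·208/407 = 6.1327; c·n₁/n = 52·199/407 = 25.4251
Stratum 3 (≥ 60): n₁ = 107, n₀ = 264, n = 371; a·n₀/n = 22·264/371 = 15.6550; c·n₁/n = 116·107/371 = 33.4555
RR_MH = (3.9680 + 6.1327 + 15.6550) / (6.0640 + 25.4251 + 33.4555) = 25.7556 / 64.9446 = 0.39658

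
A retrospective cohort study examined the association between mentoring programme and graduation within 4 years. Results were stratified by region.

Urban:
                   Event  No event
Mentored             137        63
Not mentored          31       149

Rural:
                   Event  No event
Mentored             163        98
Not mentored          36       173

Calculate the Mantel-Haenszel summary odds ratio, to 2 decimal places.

OR_MH = Σ(aᵢdᵢ/nᵢ) / Σ(bᵢcᵢ/nᵢ), where nᵢ is the stratum total.
Stratum 1 (Urban): n = 380; a·d/n = 137·149/380 = 53.7184; b·c/n = 63·31/380 = 5.1395
Stratum 2 (Rural): n = 470; a·d/n = 163·173/470 = 59.9979; b·c/n = 98·36/470 = 7.5064
OR_MH = (53.7184 + 59.9979) / (5.1395 + 7.5064) = 113.7163 / 12.6459 = 8.99238

8.99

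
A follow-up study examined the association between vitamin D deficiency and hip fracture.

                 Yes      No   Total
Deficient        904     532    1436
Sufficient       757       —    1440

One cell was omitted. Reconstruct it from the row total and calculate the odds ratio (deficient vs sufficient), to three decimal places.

The missing cell is in the unexposed row: 1440 − 757 = 683.
So a = 904, b = 532, c = 757, d = 683.
OR = (a·d)/(b·c) = (904 × 683) / (532 × 757) = 617432 / 402724 = 1.53314

1.533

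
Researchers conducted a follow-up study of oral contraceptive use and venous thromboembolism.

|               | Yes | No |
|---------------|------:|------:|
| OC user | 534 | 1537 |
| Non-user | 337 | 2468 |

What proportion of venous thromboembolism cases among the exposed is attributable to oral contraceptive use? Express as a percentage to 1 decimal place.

53.4

Cells: a = 534, b = 1537, c = 337, d = 2468.
Risk in exposed = 534/2071 = 0.25785; risk in unexposed = 337/2805 = 0.12014.
RR = 0.25785/0.12014 = 2.14617
AR% = (RR − 1)/RR × 100 = (2.14617 − 1)/2.14617 × 100 = 53.4054%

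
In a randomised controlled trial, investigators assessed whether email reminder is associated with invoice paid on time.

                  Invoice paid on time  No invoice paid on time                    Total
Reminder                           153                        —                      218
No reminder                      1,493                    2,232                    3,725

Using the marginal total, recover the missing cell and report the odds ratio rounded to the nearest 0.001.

The missing cell is in the exposed row: 218 − 153 = 65.
So a = 153, b = 65, c = 1493, d = 2232.
OR = (a·d)/(b·c) = (153 × 2232) / (65 × 1493) = 341496 / 97045 = 3.51894

3.519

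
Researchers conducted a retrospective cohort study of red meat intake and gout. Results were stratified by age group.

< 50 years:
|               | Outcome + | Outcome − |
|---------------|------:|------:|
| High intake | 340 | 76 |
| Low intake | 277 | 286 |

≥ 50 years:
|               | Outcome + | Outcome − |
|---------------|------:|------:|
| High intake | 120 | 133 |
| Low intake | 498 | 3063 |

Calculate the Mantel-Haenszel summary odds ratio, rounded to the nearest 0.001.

5.035

OR_MH = Σ(aᵢdᵢ/nᵢ) / Σ(bᵢcᵢ/nᵢ), where nᵢ is the stratum total.
Stratum 1 (< 50 years): n = 979; a·d/n = 340·286/979 = 99.3258; b·c/n = 76·277/979 = 21.5036
Stratum 2 (≥ 50 years): n = 3814; a·d/n = 120·3063/3814 = 96.3713; b·c/n = 133·498/3814 = 17.3660
OR_MH = (99.3258 + 96.3713) / (21.5036 + 17.3660) = 195.6971 / 38.8696 = 5.03471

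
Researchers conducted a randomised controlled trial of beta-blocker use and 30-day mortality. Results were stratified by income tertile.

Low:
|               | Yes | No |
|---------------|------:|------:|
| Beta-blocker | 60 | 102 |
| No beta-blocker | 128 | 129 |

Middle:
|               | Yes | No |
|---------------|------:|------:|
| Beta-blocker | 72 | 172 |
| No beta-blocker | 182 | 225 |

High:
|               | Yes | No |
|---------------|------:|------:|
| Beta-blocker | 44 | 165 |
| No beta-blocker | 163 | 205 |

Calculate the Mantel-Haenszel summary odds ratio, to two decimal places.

OR_MH = Σ(aᵢdᵢ/nᵢ) / Σ(bᵢcᵢ/nᵢ), where nᵢ is the stratum total.
Stratum 1 (Low): n = 419; a·d/n = 60·129/419 = 18.4726; b·c/n = 102·128/419 = 31.1599
Stratum 2 (Middle): n = 651; a·d/n = 72·225/651 = 24.8848; b·c/n = 172·182/651 = 48.0860
Stratum 3 (High): n = 577; a·d/n = 44·205/577 = 15.6326; b·c/n = 165·163/577 = 46.6118
OR_MH = (18.4726 + 24.8848 + 15.6326) / (31.1599 + 48.0860 + 46.6118) = 58.9899 / 125.8577 = 0.46870

0.47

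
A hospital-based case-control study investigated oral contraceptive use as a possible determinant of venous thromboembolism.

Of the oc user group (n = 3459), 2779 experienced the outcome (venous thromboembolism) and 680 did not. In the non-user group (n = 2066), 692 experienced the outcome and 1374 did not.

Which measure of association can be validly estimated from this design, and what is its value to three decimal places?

From the description: a = 2779, b = 680, c = 692, d = 1374.
This is a hospital-based case-control study: participants were sampled on outcome status, so risks in the source population cannot be estimated directly — relative risk is not valid here. The odds ratio is the appropriate measure.
OR = (a·d)/(b·c) = (2779 × 1374) / (680 × 692) = 3818346 / 470560 = 8.11447

8.114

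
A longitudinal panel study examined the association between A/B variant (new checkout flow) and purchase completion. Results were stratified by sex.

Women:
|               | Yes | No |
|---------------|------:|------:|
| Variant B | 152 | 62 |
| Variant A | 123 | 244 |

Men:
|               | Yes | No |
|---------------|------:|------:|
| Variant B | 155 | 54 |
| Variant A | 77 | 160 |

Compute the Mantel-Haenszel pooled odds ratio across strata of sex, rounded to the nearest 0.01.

5.32

OR_MH = Σ(aᵢdᵢ/nᵢ) / Σ(bᵢcᵢ/nᵢ), where nᵢ is the stratum total.
Stratum 1 (Women): n = 581; a·d/n = 152·244/581 = 63.8348; b·c/n = 62·123/581 = 13.1256
Stratum 2 (Men): n = 446; a·d/n = 155·160/446 = 55.6054; b·c/n = 54·77/446 = 9.3229
OR_MH = (63.8348 + 55.6054) / (13.1256 + 9.3229) = 119.4401 / 22.4485 = 5.32063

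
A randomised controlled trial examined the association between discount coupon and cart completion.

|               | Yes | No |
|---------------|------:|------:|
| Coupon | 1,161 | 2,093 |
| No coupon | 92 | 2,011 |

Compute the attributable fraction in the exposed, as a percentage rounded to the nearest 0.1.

Cells: a = 1161, b = 2093, c = 92, d = 2011.
Risk in exposed = 1161/3254 = 0.35679; risk in unexposed = 92/2103 = 0.04375.
RR = 0.35679/0.04375 = 8.15579
AR% = (RR − 1)/RR × 100 = (8.15579 − 1)/8.15579 × 100 = 87.7388%

87.7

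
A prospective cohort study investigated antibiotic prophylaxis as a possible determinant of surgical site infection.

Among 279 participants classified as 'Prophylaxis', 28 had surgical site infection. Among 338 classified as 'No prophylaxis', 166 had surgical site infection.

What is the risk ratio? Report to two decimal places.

0.20

From the description: a = 28, b = 251, c = 166, d = 172.
Risk in exposed = 28/279 = 0.10036; risk in unexposed = 166/338 = 0.49112.
RR = 0.10036 / 0.49112 = 0.20434
The risk is 80% lower among the exposed than among the unexposed.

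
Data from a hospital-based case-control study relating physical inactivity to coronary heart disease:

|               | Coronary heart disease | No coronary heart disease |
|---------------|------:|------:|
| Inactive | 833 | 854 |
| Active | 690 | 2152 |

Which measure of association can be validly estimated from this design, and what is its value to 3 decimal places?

Cells: a = 833, b = 854, c = 690, d = 2152.
This is a hospital-based case-control study: participants were sampled on outcome status, so risks in the source population cannot be estimated directly — relative risk is not valid here. The odds ratio is the appropriate measure.
OR = (a·d)/(b·c) = (833 × 2152) / (854 × 690) = 1792616 / 589260 = 3.04215

3.042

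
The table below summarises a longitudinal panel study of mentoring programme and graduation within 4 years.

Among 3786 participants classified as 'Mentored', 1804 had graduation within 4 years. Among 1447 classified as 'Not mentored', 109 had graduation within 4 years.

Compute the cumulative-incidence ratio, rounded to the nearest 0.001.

From the description: a = 1804, b = 1982, c = 109, d = 1338.
Risk in exposed = 1804/3786 = 0.47649; risk in unexposed = 109/1447 = 0.07533.
RR = 0.47649 / 0.07533 = 6.32555
The risk among the exposed is 6.33 times that among the unexposed.

6.326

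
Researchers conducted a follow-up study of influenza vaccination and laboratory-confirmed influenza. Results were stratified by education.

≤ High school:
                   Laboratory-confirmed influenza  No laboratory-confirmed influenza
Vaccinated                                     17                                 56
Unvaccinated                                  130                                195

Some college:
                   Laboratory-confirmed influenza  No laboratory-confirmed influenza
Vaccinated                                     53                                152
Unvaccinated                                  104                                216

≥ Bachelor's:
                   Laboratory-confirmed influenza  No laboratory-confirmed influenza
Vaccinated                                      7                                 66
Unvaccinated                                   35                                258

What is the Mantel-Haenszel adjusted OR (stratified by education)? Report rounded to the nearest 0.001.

0.641

OR_MH = Σ(aᵢdᵢ/nᵢ) / Σ(bᵢcᵢ/nᵢ), where nᵢ is the stratum total.
Stratum 1 (≤ High school): n = 398; a·d/n = 17·195/398 = 8.3291; b·c/n = 56·130/398 = 18.2915
Stratum 2 (Some college): n = 525; a·d/n = 53·216/525 = 21.8057; b·c/n = 152·104/525 = 30.1105
Stratum 3 (≥ Bachelor's): n = 366; a·d/n = 7·258/366 = 4.9344; b·c/n = 66·35/366 = 6.3115
OR_MH = (8.3291 + 21.8057 + 4.9344) / (18.2915 + 30.1105 + 6.3115) = 35.0693 / 54.7134 = 0.64096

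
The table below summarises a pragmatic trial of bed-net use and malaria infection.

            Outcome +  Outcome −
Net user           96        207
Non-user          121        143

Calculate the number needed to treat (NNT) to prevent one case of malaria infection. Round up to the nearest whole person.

8

Risk in treated group = 96/303 = 0.31683; risk in control = 121/264 = 0.45833.
Absolute risk reduction = 0.45833 − 0.31683 = 0.14150
NNT = 1 / ARR = 1 / 0.14150 = 7.067 → round up → 8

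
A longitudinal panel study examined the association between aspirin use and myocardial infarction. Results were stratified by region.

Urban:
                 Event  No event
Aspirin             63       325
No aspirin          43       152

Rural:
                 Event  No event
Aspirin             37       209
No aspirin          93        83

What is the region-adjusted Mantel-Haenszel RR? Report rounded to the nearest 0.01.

RR_MH = Σ(aᵢ·n₀ᵢ/nᵢ) / Σ(cᵢ·n₁ᵢ/nᵢ), with n₁ᵢ = aᵢ+bᵢ (exposed), n₀ᵢ = cᵢ+dᵢ (unexposed), nᵢ = n₁ᵢ+n₀ᵢ.
Stratum 1 (Urban): n₁ = 388, n₀ = 195, n = 583; a·n₀/n = 63·195/583 = 21.0720; c·n₁/n = 43·388/583 = 28.6175
Stratum 2 (Rural): n₁ = 246, n₀ = 176, n = 422; a·n₀/n = 37·176/422 = 15.4313; c·n₁/n = 93·246/422 = 54.2133
RR_MH = (21.0720 + 15.4313) / (28.6175 + 54.2133) = 36.5033 / 82.8308 = 0.44070

0.44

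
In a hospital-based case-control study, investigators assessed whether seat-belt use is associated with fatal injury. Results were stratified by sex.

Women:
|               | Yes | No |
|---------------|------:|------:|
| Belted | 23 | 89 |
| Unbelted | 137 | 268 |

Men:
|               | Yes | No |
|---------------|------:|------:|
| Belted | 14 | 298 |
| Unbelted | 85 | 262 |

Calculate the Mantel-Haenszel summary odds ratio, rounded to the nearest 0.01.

0.28

OR_MH = Σ(aᵢdᵢ/nᵢ) / Σ(bᵢcᵢ/nᵢ), where nᵢ is the stratum total.
Stratum 1 (Women): n = 517; a·d/n = 23·268/517 = 11.9226; b·c/n = 89·137/517 = 23.5841
Stratum 2 (Men): n = 659; a·d/n = 14·262/659 = 5.5660; b·c/n = 298·85/659 = 38.4370
OR_MH = (11.9226 + 5.5660) / (23.5841 + 38.4370) = 17.4886 / 62.0212 = 0.28198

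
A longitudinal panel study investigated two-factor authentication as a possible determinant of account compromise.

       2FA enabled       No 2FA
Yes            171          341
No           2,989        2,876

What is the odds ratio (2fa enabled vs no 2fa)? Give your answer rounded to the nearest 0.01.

0.48

Reading the table with exposure as columns: a = 171 (2FA enabled, case), b = 2989 (2FA enabled, non-case), c = 341 (No 2FA, case), d = 2876.
OR = (a·d)/(b·c) = (171 × 2876) / (2989 × 341) = 491796 / 1019249 = 0.48251
Exposure is associated with lower odds of account compromise (OR = 0.48 < 1).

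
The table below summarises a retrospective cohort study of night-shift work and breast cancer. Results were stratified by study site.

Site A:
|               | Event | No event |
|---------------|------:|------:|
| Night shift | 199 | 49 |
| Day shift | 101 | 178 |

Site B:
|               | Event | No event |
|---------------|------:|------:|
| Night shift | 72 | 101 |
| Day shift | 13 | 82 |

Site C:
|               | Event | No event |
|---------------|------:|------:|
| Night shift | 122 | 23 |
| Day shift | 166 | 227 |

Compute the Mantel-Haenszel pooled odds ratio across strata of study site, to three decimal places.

OR_MH = Σ(aᵢdᵢ/nᵢ) / Σ(bᵢcᵢ/nᵢ), where nᵢ is the stratum total.
Stratum 1 (Site A): n = 527; a·d/n = 199·178/527 = 67.2144; b·c/n = 49·101/527 = 9.3909
Stratum 2 (Site B): n = 268; a·d/n = 72·82/268 = 22.0299; b·c/n = 101·13/268 = 4.8993
Stratum 3 (Site C): n = 538; a·d/n = 122·227/538 = 51.4758; b·c/n = 23·166/538 = 7.0967
OR_MH = (67.2144 + 22.0299 + 51.4758) / (9.3909 + 4.8993 + 7.0967) = 140.7201 / 21.3868 = 6.57976

6.580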